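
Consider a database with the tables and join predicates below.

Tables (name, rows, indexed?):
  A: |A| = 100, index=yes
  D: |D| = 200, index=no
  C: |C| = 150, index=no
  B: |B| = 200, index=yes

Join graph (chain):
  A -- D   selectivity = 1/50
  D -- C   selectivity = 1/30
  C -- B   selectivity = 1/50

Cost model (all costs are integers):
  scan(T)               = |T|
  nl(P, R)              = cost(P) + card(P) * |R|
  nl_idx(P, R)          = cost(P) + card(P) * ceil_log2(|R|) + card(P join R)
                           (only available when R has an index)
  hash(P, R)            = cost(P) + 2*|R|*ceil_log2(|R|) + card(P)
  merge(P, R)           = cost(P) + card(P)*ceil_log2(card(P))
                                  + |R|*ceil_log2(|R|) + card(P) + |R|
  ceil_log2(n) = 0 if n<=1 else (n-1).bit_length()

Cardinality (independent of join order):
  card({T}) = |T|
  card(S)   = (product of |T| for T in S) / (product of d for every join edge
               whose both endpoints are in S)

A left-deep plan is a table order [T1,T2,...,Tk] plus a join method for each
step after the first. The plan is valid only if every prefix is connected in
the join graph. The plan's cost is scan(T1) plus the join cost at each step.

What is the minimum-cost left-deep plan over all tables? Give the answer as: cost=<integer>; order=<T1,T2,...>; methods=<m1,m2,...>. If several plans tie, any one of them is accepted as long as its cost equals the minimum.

cost=9800; order=D,A,C,B; methods=hash,hash,hash

Selinger DP (subsets sized 1..n):
  {A}: scan cost=100, card=100
  {D}: scan cost=200, card=200
  {C}: scan cost=150, card=150
  {B}: scan cost=200, card=200
  {AD}: card=400; try (A,hash)→1800, (A,nl_idx)→2000, (D,merge)→2700, (A,merge)→2800, (D,hash)→3400, (D,nl)→20100 …(+1); best=1800 via (A,hash)
  {CD}: card=1000; try (C,hash)→2800, (D,merge)→3300, (C,merge)→3350, (D,hash)→3500, (D,nl)→30150, (C,nl)→30200; best=2800 via (C,hash)
  {BC}: card=600; try (B,nl_idx)→1950, (C,hash)→2800, (B,merge)→3300, (C,merge)→3350, (B,hash)→3500, (B,nl)→30150 …(+1); best=1950 via (B,nl_idx)
  {ACD}: card=2000; try (C,hash)→4600, (A,hash)→5200, (C,merge)→7150, (A,nl_idx)→11800, (A,merge)→14600, (C,nl)→61800 …(+1); best=4600 via (C,hash)
  {BCD}: card=4000; try (D,hash)→5750, (B,hash)→7000, (D,merge)→10350, (B,nl_idx)→14800, (B,merge)→15600, (D,nl)→121950 …(+1); best=5750 via (D,hash)
  {ABCD}: card=8000; try (B,hash)→9800, (A,hash)→11150, (B,nl_idx)→28600, (B,merge)→30400, (A,nl_idx)→41750, (A,merge)→58550 …(+2); best=9800 via (B,hash)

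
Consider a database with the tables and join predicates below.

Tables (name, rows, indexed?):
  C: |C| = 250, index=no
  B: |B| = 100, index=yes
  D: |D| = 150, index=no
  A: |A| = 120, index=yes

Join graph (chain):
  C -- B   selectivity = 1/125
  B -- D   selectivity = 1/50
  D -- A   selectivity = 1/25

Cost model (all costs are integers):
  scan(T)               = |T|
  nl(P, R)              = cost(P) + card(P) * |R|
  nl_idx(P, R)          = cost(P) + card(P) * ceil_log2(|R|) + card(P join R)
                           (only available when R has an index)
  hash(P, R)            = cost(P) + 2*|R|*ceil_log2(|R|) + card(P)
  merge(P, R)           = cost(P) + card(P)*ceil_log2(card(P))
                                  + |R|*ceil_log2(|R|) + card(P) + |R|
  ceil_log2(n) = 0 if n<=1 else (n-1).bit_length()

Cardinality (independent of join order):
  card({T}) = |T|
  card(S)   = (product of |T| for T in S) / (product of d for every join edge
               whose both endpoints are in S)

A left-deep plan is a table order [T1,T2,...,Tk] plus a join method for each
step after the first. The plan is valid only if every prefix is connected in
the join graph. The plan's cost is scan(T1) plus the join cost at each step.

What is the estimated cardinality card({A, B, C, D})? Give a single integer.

Tables in S: A(120), B(100), C(250), D(150)
Edges inside S: C-B(d=125), B-D(d=50), D-A(d=25)
numerator = 120 * 100 * 250 * 150 = 450000000
denominator = 125 * 50 * 25 = 156250
card(S) = 450000000 / 156250 = 2880

2880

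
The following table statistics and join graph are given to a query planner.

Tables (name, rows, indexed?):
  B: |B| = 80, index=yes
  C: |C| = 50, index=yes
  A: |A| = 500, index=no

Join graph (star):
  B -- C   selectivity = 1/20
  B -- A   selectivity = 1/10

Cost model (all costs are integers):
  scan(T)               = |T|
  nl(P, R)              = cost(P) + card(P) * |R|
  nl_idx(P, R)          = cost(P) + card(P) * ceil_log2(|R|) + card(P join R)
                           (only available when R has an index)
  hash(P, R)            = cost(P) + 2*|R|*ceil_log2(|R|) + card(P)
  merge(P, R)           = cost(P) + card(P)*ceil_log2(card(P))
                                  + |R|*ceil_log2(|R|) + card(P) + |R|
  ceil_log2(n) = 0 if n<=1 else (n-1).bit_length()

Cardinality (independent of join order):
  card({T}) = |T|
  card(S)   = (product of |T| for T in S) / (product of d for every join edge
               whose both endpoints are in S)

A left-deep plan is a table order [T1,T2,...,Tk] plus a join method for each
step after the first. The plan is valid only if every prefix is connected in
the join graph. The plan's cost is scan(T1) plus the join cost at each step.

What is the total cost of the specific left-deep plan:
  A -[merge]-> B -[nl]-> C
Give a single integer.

step 1: scan A: cost=500, card=500
step 2: join B via merge
    card(P join B) = 500*80/(10) = 4000
    cost = 500 + 500*9 + 80*7 + 500 + 80 = 6140
step 3: join C via nl
    card(P join C) = 4000*50/(20) = 10000
    cost = 6140 + 4000*50 = 206140

206140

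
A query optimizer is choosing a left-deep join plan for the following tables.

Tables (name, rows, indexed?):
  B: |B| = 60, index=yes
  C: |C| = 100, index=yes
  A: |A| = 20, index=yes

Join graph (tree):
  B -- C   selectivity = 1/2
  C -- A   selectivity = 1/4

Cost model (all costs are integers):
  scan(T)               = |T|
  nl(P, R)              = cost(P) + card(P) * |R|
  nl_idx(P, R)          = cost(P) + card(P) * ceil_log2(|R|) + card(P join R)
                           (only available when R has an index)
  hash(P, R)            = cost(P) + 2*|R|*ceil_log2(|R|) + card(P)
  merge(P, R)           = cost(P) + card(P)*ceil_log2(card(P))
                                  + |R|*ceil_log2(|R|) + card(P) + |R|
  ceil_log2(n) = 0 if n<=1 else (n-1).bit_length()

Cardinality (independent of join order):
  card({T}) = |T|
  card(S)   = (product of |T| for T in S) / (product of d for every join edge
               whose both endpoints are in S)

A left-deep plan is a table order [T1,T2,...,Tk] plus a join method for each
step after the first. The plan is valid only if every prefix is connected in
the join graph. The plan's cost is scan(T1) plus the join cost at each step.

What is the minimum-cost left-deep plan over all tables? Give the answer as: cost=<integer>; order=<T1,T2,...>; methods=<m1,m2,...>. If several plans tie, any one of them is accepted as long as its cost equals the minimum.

Selinger DP (subsets sized 1..n):
  {B}: scan cost=60, card=60
  {C}: scan cost=100, card=100
  {A}: scan cost=20, card=20
  {BC}: card=3000; try (B,hash)→920, (C,merge)→1280, (B,merge)→1320, (C,hash)→1520, (C,nl_idx)→3480, (B,nl_idx)→3700 …(+2); best=920 via (B,hash)
  {AC}: card=500; try (A,hash)→400, (C,nl_idx)→660, (C,merge)→940, (A,merge)→1020, (A,nl_idx)→1100, (C,hash)→1440 …(+2); best=400 via (A,hash)
  {ABC}: card=15000; try (B,hash)→1620, (A,hash)→4120, (B,merge)→5820, (B,nl_idx)→18400, (B,nl)→30400, (A,nl_idx)→30920 …(+2); best=1620 via (B,hash)

cost=1620; order=C,A,B; methods=hash,hash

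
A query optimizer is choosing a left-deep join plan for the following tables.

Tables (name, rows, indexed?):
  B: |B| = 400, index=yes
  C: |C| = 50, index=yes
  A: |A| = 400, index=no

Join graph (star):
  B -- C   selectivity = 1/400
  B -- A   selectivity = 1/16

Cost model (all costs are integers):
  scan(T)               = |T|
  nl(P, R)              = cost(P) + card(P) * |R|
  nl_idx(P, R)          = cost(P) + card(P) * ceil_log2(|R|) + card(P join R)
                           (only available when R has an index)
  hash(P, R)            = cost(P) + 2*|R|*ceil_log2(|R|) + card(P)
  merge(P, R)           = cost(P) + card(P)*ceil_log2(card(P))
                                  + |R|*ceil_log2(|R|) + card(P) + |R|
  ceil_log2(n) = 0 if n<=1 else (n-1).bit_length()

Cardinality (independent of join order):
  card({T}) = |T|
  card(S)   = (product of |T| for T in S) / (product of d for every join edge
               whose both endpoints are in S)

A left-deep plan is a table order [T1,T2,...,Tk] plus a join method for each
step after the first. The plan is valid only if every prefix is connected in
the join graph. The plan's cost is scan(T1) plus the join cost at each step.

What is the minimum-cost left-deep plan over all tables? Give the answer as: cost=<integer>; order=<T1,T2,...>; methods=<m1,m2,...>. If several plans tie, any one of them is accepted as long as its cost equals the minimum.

cost=4900; order=C,B,A; methods=nl_idx,merge

Selinger DP (subsets sized 1..n):
  {B}: scan cost=400, card=400
  {C}: scan cost=50, card=50
  {A}: scan cost=400, card=400
  {BC}: card=50; try (B,nl_idx)→550, (C,hash)→1400, (C,nl_idx)→2850, (B,merge)→4400, (C,merge)→4750, (B,hash)→7300 …(+2); best=550 via (B,nl_idx)
  {AB}: card=10000; try (B,hash)→8000, (A,hash)→8000, (B,merge)→8400, (A,merge)→8400, (B,nl_idx)→14000, (B,nl)→160400 …(+1); best=8000 via (B,hash)
  {ABC}: card=1250; try (A,merge)→4900, (A,hash)→7800, (C,hash)→18600, (A,nl)→20550, (C,nl_idx)→69250, (C,merge)→158350 …(+1); best=4900 via (A,merge)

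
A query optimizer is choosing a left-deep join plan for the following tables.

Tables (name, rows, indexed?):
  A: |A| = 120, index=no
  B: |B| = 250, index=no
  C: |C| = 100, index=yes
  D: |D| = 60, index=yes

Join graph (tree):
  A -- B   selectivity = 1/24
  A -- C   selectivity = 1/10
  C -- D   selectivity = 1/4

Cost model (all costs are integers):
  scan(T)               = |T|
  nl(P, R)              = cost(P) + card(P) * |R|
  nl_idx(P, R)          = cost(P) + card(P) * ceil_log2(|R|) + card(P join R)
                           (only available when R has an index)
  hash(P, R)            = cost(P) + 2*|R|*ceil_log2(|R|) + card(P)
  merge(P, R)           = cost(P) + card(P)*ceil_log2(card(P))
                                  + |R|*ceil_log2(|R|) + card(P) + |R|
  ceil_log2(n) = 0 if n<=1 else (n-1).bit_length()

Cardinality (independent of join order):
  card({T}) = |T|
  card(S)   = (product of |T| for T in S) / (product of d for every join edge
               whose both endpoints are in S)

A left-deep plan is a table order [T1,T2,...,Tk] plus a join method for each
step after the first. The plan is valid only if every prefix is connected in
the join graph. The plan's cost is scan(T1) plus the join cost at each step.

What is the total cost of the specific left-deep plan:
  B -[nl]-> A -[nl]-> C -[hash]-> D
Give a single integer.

step 1: scan B: cost=250, card=250
step 2: join A via nl
    card(P join A) = 250*120/(24) = 1250
    cost = 250 + 250*120 = 30250
step 3: join C via nl
    card(P join C) = 1250*100/(10) = 12500
    cost = 30250 + 1250*100 = 155250
step 4: join D via hash
    card(P join D) = 12500*60/(4) = 187500
    cost = 155250 + 2*60*6 + 12500 = 168470

168470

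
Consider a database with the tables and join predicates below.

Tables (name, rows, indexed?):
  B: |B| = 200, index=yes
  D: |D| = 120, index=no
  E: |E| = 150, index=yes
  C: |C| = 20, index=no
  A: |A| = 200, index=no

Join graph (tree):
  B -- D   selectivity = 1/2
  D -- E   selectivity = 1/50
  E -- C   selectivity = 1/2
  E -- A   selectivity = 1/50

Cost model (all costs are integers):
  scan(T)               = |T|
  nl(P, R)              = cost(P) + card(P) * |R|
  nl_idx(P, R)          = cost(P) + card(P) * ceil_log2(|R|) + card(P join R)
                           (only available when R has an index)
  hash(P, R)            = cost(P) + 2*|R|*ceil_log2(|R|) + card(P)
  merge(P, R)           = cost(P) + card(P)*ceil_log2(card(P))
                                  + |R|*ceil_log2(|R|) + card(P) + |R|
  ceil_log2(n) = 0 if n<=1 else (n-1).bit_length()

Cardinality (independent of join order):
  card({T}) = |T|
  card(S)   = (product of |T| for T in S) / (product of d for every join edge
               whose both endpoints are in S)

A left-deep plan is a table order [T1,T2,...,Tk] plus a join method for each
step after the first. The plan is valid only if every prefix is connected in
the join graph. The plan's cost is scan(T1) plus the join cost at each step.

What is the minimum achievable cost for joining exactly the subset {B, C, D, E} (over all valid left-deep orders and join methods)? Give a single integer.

8800

Selinger DP over subsets of {B,C,D,E}:
  {B}: scan cost=200, card=200
  {D}: scan cost=120, card=120
  {E}: scan cost=150, card=150
  {C}: scan cost=20, card=20
  {BD}: card=12000; try (D,hash)→2080, (B,merge)→2880, (D,merge)→2960, (B,hash)→3440, (B,nl_idx)→13080, (B,nl)→24120 …(+1); best=2080 via (D,hash)
  {DE}: card=360; try (E,nl_idx)→1440, (D,hash)→1980, (E,merge)→2430, (D,merge)→2460, (E,hash)→2640, (E,nl)→18120 …(+1); best=1440 via (E,nl_idx)
  {CE}: card=1500; try (C,hash)→500, (E,merge)→1490, (C,merge)→1620, (E,nl_idx)→1680, (E,hash)→2440, (E,nl)→3020 …(+1); best=500 via (C,hash)
  {BDE}: card=36000; try (B,hash)→5000, (B,merge)→6840, (E,hash)→16480, (B,nl_idx)→40320, (B,nl)→73440, (E,nl_idx)→134080 …(+2); best=5000 via (B,hash)
  {CDE}: card=3600; try (C,hash)→2000, (D,hash)→3680, (C,merge)→5160, (C,nl)→8640, (D,merge)→19460, (D,nl)→180500; best=2000 via (C,hash)
  {BCDE}: card=360000; try (B,hash)→8800, (C,hash)→41200, (B,merge)→50600, (B,nl_idx)→390800, (C,merge)→617120, (B,nl)→722000 …(+1); best=8800 via (B,hash)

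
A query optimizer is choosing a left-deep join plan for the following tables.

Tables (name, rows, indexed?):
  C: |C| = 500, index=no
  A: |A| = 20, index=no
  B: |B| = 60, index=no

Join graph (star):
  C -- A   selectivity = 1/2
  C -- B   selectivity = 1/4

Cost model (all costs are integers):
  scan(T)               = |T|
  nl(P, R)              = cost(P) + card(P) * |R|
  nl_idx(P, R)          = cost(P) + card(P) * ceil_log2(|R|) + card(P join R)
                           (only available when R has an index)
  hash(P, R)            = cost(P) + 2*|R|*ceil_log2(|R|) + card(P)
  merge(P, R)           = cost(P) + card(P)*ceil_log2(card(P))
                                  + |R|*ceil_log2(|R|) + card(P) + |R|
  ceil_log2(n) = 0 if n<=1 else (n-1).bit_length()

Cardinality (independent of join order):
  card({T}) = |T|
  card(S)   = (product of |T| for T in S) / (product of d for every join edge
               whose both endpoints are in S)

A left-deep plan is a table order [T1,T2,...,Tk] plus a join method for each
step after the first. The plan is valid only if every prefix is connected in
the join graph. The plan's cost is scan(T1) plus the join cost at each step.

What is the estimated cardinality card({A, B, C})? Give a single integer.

75000

Tables in S: A(20), B(60), C(500)
Edges inside S: C-A(d=2), C-B(d=4)
numerator = 20 * 60 * 500 = 600000
denominator = 2 * 4 = 8
card(S) = 600000 / 8 = 75000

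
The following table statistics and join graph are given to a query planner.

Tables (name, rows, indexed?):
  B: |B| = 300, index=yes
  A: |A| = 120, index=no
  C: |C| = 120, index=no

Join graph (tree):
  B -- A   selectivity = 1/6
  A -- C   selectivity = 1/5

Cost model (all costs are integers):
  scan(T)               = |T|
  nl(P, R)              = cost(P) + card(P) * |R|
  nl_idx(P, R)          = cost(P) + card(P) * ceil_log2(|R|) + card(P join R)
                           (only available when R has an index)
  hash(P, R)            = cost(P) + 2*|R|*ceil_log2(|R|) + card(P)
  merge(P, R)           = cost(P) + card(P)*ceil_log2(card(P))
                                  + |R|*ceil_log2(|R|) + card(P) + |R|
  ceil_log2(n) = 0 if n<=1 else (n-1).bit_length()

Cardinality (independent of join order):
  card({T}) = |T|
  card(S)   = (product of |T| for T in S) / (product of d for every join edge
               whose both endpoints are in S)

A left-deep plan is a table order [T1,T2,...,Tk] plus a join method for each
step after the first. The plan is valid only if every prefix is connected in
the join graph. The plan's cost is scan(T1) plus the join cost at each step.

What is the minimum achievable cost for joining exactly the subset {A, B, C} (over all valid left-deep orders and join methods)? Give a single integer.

9960

Selinger DP over subsets of {A,B,C}:
  {B}: scan cost=300, card=300
  {A}: scan cost=120, card=120
  {C}: scan cost=120, card=120
  {AB}: card=6000; try (A,hash)→2280, (B,merge)→4080, (A,merge)→4260, (B,hash)→5640, (B,nl_idx)→7200, (B,nl)→36120 …(+1); best=2280 via (A,hash)
  {AC}: card=2880; try (C,hash)→1920, (A,hash)→1920, (C,merge)→2040, (A,merge)→2040, (C,nl)→14520, (A,nl)→14520; best=1920 via (C,hash)
  {ABC}: card=144000; try (C,hash)→9960, (B,hash)→10200, (B,merge)→42360, (C,merge)→87240, (B,nl_idx)→171840, (C,nl)→722280 …(+1); best=9960 via (C,hash)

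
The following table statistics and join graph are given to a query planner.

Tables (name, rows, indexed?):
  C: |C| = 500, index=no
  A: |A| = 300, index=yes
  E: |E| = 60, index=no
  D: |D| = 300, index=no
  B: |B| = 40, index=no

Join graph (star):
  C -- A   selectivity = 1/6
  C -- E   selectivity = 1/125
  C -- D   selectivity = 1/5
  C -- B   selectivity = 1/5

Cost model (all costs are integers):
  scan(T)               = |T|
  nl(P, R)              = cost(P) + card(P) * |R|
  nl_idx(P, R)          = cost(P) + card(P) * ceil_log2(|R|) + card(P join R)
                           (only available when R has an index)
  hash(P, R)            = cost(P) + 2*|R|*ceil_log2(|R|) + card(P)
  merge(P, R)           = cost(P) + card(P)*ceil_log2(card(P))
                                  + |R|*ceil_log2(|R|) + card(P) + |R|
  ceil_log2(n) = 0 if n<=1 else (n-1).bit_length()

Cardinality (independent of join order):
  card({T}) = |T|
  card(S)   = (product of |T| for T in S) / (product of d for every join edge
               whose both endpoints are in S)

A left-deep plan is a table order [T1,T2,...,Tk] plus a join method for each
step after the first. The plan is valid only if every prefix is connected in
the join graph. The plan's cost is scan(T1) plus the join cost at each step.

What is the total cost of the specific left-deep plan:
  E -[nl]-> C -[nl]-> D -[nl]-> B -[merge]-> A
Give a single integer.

step 1: scan E: cost=60, card=60
step 2: join C via nl
    card(P join C) = 60*500/(125) = 240
    cost = 60 + 60*500 = 30060
step 3: join D via nl
    card(P join D) = 240*300/(5) = 14400
    cost = 30060 + 240*300 = 102060
step 4: join B via nl
    card(P join B) = 14400*40/(5) = 115200
    cost = 102060 + 14400*40 = 678060
step 5: join A via merge
    card(P join A) = 115200*300/(6) = 5760000
    cost = 678060 + 115200*17 + 300*9 + 115200 + 300 = 2754660

2754660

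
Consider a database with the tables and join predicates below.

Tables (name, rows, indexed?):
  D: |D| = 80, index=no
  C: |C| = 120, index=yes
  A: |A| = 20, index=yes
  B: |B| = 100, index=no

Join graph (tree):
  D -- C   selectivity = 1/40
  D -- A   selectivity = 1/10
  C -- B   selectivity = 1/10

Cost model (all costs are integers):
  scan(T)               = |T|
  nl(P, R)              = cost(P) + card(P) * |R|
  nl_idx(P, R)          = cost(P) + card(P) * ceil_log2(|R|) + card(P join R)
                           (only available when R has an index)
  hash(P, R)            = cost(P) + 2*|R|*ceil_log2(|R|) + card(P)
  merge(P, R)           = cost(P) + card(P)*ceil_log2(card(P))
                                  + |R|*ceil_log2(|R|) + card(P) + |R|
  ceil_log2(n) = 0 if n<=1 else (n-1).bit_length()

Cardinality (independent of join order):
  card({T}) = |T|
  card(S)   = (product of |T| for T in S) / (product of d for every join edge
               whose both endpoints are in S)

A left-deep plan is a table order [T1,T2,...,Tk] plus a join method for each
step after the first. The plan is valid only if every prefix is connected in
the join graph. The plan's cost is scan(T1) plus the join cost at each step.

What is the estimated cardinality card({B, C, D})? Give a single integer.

Tables in S: B(100), C(120), D(80)
Edges inside S: D-C(d=40), C-B(d=10)
numerator = 100 * 120 * 80 = 960000
denominator = 40 * 10 = 400
card(S) = 960000 / 400 = 2400

2400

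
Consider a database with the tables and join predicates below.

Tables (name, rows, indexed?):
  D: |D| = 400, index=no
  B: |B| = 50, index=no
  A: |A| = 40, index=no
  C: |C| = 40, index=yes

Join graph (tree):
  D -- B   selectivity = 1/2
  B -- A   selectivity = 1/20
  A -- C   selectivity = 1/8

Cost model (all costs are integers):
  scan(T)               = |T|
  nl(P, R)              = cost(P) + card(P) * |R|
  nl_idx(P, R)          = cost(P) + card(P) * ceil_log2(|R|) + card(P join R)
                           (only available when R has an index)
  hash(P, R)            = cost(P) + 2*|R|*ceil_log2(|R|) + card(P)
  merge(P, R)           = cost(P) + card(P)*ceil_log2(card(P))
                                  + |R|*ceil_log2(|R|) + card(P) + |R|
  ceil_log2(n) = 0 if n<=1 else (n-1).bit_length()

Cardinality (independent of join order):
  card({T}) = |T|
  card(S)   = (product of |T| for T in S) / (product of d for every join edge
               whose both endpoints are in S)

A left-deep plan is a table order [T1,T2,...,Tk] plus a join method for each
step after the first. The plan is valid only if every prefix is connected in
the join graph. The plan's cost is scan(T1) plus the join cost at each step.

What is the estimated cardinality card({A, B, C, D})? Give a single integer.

100000

Tables in S: A(40), B(50), C(40), D(400)
Edges inside S: D-B(d=2), B-A(d=20), A-C(d=8)
numerator = 40 * 50 * 40 * 400 = 32000000
denominator = 2 * 20 * 8 = 320
card(S) = 32000000 / 320 = 100000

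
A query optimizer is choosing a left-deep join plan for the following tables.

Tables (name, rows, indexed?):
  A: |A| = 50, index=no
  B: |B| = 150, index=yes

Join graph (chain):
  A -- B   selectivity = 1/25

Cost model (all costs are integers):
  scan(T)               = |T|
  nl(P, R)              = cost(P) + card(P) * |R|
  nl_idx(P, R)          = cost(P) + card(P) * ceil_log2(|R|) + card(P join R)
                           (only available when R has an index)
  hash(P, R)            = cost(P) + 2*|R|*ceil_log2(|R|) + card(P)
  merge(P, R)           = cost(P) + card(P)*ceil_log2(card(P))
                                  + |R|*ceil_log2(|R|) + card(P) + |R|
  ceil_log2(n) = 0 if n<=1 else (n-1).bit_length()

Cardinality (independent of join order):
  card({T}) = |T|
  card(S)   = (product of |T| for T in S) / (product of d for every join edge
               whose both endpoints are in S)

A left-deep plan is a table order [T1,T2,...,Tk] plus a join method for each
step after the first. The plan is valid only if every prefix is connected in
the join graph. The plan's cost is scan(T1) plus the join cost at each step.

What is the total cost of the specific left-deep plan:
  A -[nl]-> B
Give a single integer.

step 1: scan A: cost=50, card=50
step 2: join B via nl
    card(P join B) = 50*150/(25) = 300
    cost = 50 + 50*150 = 7550

7550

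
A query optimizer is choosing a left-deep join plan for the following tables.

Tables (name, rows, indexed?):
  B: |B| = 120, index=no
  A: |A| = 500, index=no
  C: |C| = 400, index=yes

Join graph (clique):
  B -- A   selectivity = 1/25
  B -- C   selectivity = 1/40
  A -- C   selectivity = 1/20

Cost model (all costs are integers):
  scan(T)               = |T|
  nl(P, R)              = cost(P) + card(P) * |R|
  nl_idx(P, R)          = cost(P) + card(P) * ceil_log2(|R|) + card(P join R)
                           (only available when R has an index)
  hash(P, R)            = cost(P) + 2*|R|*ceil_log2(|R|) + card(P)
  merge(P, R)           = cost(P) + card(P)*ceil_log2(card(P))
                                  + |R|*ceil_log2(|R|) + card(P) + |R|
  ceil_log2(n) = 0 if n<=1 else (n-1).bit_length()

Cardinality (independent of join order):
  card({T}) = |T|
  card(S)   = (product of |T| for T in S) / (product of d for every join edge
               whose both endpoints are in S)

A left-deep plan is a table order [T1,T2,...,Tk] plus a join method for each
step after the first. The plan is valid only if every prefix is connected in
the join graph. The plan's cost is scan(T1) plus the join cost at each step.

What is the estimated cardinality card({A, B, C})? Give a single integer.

1200

Tables in S: A(500), B(120), C(400)
Edges inside S: B-A(d=25), B-C(d=40), A-C(d=20)
numerator = 500 * 120 * 400 = 24000000
denominator = 25 * 40 * 20 = 20000
card(S) = 24000000 / 20000 = 1200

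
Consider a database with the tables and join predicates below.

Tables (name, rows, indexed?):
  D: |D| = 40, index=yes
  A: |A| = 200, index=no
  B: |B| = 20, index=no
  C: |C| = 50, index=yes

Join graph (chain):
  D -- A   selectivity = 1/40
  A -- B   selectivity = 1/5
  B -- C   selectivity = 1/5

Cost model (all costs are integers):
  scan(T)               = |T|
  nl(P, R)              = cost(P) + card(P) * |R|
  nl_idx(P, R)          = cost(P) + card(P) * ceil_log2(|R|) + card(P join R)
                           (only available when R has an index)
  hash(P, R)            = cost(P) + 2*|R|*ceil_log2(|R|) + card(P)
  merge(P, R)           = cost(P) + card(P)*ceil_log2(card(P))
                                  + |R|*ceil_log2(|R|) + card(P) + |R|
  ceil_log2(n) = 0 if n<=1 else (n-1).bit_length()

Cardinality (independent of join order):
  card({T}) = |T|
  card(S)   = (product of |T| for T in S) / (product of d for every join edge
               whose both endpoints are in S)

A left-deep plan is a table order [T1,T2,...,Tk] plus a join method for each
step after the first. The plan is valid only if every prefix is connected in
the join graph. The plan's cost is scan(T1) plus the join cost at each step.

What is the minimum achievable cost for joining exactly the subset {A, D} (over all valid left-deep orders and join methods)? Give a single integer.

Selinger DP over subsets of {A,D}:
  {D}: scan cost=40, card=40
  {A}: scan cost=200, card=200
  {AD}: card=200; try (D,hash)→880, (D,nl_idx)→1600, (A,merge)→2120, (D,merge)→2280, (A,hash)→3280, (A,nl)→8040 …(+1); best=880 via (D,hash)

880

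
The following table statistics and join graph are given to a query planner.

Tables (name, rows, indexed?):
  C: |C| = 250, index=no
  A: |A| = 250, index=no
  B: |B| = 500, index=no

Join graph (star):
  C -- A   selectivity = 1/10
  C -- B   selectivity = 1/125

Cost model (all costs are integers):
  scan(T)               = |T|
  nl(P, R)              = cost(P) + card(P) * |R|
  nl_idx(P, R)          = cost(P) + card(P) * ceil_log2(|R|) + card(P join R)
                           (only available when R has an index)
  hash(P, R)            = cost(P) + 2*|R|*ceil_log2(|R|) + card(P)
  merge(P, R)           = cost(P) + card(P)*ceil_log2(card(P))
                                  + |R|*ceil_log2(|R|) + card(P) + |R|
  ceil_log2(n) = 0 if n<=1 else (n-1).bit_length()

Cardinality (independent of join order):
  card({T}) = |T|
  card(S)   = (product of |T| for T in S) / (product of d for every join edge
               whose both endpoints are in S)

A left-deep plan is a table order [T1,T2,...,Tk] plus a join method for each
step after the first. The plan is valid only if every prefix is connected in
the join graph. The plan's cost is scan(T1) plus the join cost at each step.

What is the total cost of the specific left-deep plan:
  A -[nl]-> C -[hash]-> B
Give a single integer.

78000

step 1: scan A: cost=250, card=250
step 2: join C via nl
    card(P join C) = 250*250/(10) = 6250
    cost = 250 + 250*250 = 62750
step 3: join B via hash
    card(P join B) = 6250*500/(125) = 25000
    cost = 62750 + 2*500*9 + 6250 = 78000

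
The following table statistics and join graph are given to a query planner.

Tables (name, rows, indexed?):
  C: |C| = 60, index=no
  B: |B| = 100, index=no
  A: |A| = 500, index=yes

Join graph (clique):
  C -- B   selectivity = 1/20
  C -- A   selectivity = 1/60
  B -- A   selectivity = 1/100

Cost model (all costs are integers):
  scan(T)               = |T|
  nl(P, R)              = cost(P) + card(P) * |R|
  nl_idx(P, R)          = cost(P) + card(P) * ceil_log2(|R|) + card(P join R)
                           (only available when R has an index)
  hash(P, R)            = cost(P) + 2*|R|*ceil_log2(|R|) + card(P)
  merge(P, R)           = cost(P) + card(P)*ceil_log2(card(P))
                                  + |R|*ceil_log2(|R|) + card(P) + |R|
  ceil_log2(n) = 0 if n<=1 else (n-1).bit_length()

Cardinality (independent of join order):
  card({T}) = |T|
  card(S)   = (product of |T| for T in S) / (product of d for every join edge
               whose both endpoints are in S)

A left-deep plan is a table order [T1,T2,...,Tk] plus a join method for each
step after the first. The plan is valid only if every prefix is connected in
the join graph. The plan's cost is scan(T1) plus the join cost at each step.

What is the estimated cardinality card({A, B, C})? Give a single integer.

Tables in S: A(500), B(100), C(60)
Edges inside S: C-B(d=20), C-A(d=60), B-A(d=100)
numerator = 500 * 100 * 60 = 3000000
denominator = 20 * 60 * 100 = 120000
card(S) = 3000000 / 120000 = 25

25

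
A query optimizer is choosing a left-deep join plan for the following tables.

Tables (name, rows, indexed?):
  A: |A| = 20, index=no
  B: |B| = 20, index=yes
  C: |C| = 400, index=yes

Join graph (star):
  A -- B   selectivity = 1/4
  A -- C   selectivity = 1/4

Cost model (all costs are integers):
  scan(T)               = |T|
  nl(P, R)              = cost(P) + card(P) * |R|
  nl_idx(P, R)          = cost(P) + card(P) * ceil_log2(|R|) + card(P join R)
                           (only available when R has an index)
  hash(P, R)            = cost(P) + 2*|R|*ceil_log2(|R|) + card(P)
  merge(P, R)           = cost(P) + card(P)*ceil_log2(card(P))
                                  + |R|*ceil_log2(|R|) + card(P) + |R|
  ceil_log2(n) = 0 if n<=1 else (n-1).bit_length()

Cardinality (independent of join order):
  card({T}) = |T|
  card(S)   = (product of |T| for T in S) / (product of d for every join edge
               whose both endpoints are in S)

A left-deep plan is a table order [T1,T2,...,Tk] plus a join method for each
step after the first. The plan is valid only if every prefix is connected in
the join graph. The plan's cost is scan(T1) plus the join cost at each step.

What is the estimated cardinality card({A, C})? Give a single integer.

2000

Tables in S: A(20), C(400)
Edges inside S: A-C(d=4)
numerator = 20 * 400 = 8000
denominator = 4 = 4
card(S) = 8000 / 4 = 2000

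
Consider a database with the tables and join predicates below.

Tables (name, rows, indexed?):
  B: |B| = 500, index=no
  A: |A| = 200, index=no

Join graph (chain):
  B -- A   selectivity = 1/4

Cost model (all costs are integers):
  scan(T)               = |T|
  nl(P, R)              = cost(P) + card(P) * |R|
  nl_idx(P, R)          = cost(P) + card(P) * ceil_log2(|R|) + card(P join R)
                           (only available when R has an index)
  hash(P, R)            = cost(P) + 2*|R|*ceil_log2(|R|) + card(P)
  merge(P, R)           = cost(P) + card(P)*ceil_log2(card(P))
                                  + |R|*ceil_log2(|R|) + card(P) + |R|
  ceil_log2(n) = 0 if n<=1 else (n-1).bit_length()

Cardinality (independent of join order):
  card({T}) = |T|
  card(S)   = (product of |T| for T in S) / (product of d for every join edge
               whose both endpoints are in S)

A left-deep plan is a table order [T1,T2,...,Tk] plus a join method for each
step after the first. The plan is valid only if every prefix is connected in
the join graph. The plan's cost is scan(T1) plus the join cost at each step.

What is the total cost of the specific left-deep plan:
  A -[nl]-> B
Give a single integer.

100200

step 1: scan A: cost=200, card=200
step 2: join B via nl
    card(P join B) = 200*500/(4) = 25000
    cost = 200 + 200*500 = 100200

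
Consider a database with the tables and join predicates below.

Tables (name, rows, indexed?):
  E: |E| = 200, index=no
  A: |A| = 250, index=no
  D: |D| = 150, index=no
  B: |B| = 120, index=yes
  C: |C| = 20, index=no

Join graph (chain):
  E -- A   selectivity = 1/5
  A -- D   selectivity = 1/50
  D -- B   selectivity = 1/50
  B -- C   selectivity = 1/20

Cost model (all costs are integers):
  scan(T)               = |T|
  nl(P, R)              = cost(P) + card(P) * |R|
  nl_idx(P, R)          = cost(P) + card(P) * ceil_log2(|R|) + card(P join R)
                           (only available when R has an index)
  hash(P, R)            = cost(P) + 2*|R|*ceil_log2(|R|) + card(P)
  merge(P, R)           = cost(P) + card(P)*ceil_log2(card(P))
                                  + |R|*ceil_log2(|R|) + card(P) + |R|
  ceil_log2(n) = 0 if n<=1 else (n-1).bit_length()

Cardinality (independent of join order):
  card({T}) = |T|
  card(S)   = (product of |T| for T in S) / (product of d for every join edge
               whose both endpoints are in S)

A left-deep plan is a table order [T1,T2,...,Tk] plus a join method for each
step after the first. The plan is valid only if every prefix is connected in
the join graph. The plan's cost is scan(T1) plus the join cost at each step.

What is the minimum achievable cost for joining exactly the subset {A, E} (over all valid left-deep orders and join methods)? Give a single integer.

Selinger DP over subsets of {A,E}:
  {E}: scan cost=200, card=200
  {A}: scan cost=250, card=250
  {AE}: card=10000; try (E,hash)→3700, (A,merge)→4250, (E,merge)→4300, (A,hash)→4400, (A,nl)→50200, (E,nl)→50250; best=3700 via (E,hash)

3700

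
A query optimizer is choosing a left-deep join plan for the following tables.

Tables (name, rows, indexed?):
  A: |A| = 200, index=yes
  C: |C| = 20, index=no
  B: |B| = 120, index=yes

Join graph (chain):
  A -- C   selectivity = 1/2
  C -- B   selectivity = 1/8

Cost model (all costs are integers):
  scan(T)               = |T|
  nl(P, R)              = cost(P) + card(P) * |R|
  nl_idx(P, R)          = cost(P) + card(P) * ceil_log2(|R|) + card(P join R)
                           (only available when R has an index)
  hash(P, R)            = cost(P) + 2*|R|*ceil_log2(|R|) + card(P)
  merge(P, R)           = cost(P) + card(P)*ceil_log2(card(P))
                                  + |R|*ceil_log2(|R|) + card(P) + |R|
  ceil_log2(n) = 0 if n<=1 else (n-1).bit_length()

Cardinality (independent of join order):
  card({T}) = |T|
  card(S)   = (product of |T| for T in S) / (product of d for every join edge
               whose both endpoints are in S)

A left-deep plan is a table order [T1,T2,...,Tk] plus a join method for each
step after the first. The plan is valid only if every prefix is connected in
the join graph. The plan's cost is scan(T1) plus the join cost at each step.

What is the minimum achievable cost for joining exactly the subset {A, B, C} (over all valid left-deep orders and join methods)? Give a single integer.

Selinger DP over subsets of {A,B,C}:
  {A}: scan cost=200, card=200
  {C}: scan cost=20, card=20
  {B}: scan cost=120, card=120
  {AC}: card=2000; try (C,hash)→600, (A,merge)→1940, (C,merge)→2120, (A,nl_idx)→2180, (A,hash)→3240, (A,nl)→4020 …(+1); best=600 via (C,hash)
  {BC}: card=300; try (C,hash)→440, (B,nl_idx)→460, (B,merge)→1100, (C,merge)→1200, (B,hash)→1720, (B,nl)→2420 …(+1); best=440 via (C,hash)
  {ABC}: card=30000; try (A,hash)→3940, (B,hash)→4280, (A,merge)→5240, (B,merge)→25560, (A,nl_idx)→32840, (B,nl_idx)→44600 …(+2); best=3940 via (A,hash)

3940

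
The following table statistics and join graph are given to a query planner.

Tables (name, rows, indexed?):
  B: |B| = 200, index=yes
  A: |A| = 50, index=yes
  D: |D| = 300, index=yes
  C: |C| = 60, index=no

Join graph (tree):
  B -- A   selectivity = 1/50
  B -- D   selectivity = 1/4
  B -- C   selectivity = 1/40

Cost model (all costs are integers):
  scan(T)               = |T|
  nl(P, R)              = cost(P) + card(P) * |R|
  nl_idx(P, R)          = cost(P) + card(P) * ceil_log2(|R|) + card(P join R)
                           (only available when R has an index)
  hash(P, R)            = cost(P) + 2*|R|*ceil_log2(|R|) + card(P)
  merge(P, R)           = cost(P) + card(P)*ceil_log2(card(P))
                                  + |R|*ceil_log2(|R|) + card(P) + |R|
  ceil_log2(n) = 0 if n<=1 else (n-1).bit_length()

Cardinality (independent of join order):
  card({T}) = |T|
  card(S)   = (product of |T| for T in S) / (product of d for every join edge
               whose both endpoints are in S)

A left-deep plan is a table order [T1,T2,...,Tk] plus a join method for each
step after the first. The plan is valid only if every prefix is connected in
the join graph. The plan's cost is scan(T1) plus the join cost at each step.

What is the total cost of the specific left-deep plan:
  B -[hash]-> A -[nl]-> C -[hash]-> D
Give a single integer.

18700

step 1: scan B: cost=200, card=200
step 2: join A via hash
    card(P join A) = 200*50/(50) = 200
    cost = 200 + 2*50*6 + 200 = 1000
step 3: join C via nl
    card(P join C) = 200*60/(40) = 300
    cost = 1000 + 200*60 = 13000
step 4: join D via hash
    card(P join D) = 300*300/(4) = 22500
    cost = 13000 + 2*300*9 + 300 = 18700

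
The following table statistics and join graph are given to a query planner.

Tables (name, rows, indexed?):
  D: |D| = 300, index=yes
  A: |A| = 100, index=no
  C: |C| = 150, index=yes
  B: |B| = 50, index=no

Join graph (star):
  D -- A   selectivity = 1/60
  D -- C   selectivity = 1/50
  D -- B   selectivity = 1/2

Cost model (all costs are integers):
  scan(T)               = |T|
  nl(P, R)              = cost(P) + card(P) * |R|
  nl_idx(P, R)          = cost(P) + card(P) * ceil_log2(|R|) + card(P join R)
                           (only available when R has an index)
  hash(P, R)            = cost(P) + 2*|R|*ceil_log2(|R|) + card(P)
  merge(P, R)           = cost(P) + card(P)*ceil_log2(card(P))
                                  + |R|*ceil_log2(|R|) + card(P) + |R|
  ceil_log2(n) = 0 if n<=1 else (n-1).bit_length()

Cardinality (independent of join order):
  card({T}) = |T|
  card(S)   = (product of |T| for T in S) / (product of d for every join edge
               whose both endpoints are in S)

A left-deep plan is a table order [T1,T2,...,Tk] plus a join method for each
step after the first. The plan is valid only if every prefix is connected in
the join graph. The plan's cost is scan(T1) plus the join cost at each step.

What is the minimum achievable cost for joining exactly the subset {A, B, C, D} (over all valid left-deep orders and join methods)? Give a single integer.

6500

Selinger DP over subsets of {A,B,C,D}:
  {D}: scan cost=300, card=300
  {A}: scan cost=100, card=100
  {C}: scan cost=150, card=150
  {B}: scan cost=50, card=50
  {AD}: card=500; try (D,nl_idx)→1500, (A,hash)→2000, (D,merge)→3900, (A,merge)→4100, (D,hash)→5600, (D,nl)→30100 …(+1); best=1500 via (D,nl_idx)
  {CD}: card=900; try (D,nl_idx)→2400, (C,hash)→3000, (C,nl_idx)→3600, (D,merge)→4500, (C,merge)→4650, (D,hash)→5700 …(+2); best=2400 via (D,nl_idx)
  {BD}: card=7500; try (B,hash)→1200, (D,merge)→3400, (B,merge)→3650, (D,hash)→5500, (D,nl_idx)→8000, (D,nl)→15050 …(+1); best=1200 via (B,hash)
  {ACD}: card=1500; try (C,hash)→4400, (A,hash)→4700, (C,nl_idx)→7000, (C,merge)→7850, (A,merge)→13100, (C,nl)→76500 …(+1); best=4400 via (C,hash)
  {ABD}: card=12500; try (B,hash)→2600, (B,merge)→6850, (A,hash)→10100, (B,nl)→26500, (A,merge)→107000, (A,nl)→751200; best=2600 via (B,hash)
  {BCD}: card=22500; try (B,hash)→3900, (C,hash)→11100, (B,merge)→12650, (B,nl)→47400, (C,nl_idx)→83700, (C,merge)→107550 …(+1); best=3900 via (B,hash)
  {ABCD}: card=37500; try (B,hash)→6500, (C,hash)→17500, (B,merge)→22750, (A,hash)→27800, (B,nl)→79400, (C,nl_idx)→140100 …(+4); best=6500 via (B,hash)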